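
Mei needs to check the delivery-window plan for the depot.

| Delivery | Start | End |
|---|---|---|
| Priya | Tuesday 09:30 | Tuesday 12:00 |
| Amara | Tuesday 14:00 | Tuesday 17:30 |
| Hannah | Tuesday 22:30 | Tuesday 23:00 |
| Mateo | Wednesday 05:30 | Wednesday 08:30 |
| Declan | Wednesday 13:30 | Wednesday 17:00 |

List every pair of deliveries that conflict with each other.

Sorted by start: Priya, Amara, Hannah, Mateo, Declan.
Amara starts after Priya ends — done with Priya.
Hannah starts after Amara ends — done with Amara.
Mateo starts after Hannah ends — done with Hannah.
Declan starts after Mateo ends.

none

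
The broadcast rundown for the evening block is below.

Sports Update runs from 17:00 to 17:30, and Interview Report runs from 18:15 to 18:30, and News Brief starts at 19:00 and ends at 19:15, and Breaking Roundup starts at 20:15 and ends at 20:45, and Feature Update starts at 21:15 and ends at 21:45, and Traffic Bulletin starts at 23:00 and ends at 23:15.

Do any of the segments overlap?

Sorted by start: Sports Update, Interview Report, News Brief, Breaking Roundup, Feature Update, Traffic Bulletin.
Interview Report starts after Sports Update ends, so nothing later overlaps Sports Update either.
News Brief starts after Interview Report ends, so nothing later overlaps Interview Report either.
Breaking Roundup starts after News Brief ends, so nothing later overlaps News Brief either.
Feature Update starts after Breaking Roundup ends, so nothing later overlaps Breaking Roundup either.
Traffic Bulletin starts after Feature Update ends.
Every pair is clear; the schedule has no overlaps.

No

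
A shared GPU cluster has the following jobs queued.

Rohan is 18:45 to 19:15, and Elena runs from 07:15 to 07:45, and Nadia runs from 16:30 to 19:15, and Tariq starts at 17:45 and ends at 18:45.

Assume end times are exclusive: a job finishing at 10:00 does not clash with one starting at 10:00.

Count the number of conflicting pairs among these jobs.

Check each pair: they overlap iff neither finishes before the other starts.
Sorted by start: Elena, Nadia, Tariq, Rohan.
Nadia starts after Elena ends — done with Elena.
Tariq starts before Nadia ends → Nadia and Tariq overlap.
Rohan starts before Nadia ends → Nadia and Rohan overlap.
Rohan starts exactly when Tariq ends (back-to-back, no overlap).
Overlapping pairs: Nadia & Rohan, Nadia & Tariq — 2 in total.

2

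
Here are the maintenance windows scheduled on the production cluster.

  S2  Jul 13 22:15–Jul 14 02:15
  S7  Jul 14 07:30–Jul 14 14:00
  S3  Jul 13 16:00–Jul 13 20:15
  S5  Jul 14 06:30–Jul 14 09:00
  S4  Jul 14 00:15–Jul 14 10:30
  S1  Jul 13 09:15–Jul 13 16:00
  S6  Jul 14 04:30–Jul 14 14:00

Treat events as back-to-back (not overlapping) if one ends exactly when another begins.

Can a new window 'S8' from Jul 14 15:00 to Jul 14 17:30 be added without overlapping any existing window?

S1: ends Jul 13 16:00 at or before S8 starts Jul 14 15:00 → clear.
S3: ends Jul 13 20:15 at or before S8 starts Jul 14 15:00 → clear.
S2: ends Jul 14 02:15 at or before S8 starts Jul 14 15:00 → clear.
S4: ends Jul 14 10:30 at or before S8 starts Jul 14 15:00 → clear.
S6: ends Jul 14 14:00 at or before S8 starts Jul 14 15:00 → clear.
S5: ends Jul 14 09:00 at or before S8 starts Jul 14 15:00 → clear.
S7: ends Jul 14 14:00 at or before S8 starts Jul 14 15:00 → clear.

Yes — the slot is free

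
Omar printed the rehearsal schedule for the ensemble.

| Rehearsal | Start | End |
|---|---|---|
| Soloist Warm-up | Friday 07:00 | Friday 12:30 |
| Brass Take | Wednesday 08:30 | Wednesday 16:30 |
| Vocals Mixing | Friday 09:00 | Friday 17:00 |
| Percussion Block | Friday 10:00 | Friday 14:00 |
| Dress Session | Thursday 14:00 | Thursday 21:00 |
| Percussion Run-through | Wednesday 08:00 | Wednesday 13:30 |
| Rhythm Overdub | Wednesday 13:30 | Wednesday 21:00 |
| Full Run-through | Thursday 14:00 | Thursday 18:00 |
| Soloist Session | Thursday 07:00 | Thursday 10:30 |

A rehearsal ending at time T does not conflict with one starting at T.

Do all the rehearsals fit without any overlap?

No

Sorted by start: Percussion Run-through, Brass Take, Rhythm Overdub, Soloist Session, Dress Session, Full Run-through, Soloist Warm-up, Vocals Mixing, Percussion Block.
Brass Take starts before Percussion Run-through ends → Percussion Run-through and Brass Take overlap.
That's a conflict, so the schedule is not conflict-free.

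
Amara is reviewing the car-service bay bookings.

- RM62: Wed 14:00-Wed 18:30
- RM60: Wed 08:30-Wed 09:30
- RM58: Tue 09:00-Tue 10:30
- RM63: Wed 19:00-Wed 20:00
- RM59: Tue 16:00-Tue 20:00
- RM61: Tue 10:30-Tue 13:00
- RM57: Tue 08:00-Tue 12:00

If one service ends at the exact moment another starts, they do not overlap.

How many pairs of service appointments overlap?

2

Sorted by start: RM57, RM58, RM61, RM59, RM60, RM62, RM63.
RM58 starts before RM57 ends → RM57 and RM58 overlap.
RM61 starts before RM57 ends → RM57 and RM61 overlap.
RM59 starts after RM57 ends, so RM57 has no further overlaps.
RM61 starts exactly when RM58 ends (back-to-back, no overlap), so RM58 has no further overlaps.
RM59 starts after RM61 ends, so RM61 has no further overlaps.
RM60 starts after RM59 ends, so RM59 has no further overlaps.
RM62 starts after RM60 ends, so RM60 has no further overlaps.
RM63 starts after RM62 ends.
Overlapping pairs: RM57 & RM58, RM57 & RM61 — 2 in total.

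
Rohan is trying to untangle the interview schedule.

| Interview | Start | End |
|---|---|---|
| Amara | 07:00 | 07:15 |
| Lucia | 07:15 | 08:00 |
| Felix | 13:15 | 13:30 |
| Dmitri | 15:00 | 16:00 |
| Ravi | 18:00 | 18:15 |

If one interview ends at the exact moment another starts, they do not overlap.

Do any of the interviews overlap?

No

Sorted by start: Amara, Lucia, Felix, Dmitri, Ravi.
Lucia starts exactly when Amara ends (back-to-back, no overlap) — done with Amara.
Felix starts after Lucia ends — done with Lucia.
Dmitri starts after Felix ends — done with Felix.
Ravi starts after Dmitri ends.
Every pair is clear; the schedule has no overlaps.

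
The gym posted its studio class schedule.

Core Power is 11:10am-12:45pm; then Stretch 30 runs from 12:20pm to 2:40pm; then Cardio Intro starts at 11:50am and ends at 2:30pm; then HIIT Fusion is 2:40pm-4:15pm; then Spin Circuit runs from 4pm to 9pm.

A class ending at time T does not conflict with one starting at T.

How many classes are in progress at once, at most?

3

Walk through starts and ends in time order (an end at T is processed before a start at T):
11:10am start Core Power → 1
11:50am start Cardio Intro → 2
12:20pm start Stretch 30 → 3
12:45pm end Core Power → 2
2:30pm end Cardio Intro → 1
2:40pm end Stretch 30 → 0
2:40pm start HIIT Fusion → 1
4pm start Spin Circuit → 2
4:15pm end HIIT Fusion → 1
9pm end Spin Circuit → 0
Peak is 3, at 12:20pm (Cardio Intro, Core Power, Stretch 30).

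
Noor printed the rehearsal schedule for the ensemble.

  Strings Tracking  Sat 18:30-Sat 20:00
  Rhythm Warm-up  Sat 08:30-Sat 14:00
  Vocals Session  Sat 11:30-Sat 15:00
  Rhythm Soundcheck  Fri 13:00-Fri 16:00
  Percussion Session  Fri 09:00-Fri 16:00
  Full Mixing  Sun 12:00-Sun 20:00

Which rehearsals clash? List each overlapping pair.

Percussion Session & Rhythm Soundcheck, Rhythm Warm-up & Vocals Session

Two intervals overlap when each starts before the other ends.
Sorted by start: Percussion Session, Rhythm Soundcheck, Rhythm Warm-up, Vocals Session, Strings Tracking, Full Mixing.
Rhythm Soundcheck starts before Percussion Session ends → Percussion Session and Rhythm Soundcheck overlap.
Rhythm Warm-up starts after Percussion Session ends; Percussion Session is clear from here.
Rhythm Warm-up starts after Rhythm Soundcheck ends; Rhythm Soundcheck is clear from here.
Vocals Session starts before Rhythm Warm-up ends → Rhythm Warm-up and Vocals Session overlap.
Strings Tracking starts after Rhythm Warm-up ends; Rhythm Warm-up is clear from here.
Strings Tracking starts after Vocals Session ends; Vocals Session is clear from here.
Full Mixing starts after Strings Tracking ends.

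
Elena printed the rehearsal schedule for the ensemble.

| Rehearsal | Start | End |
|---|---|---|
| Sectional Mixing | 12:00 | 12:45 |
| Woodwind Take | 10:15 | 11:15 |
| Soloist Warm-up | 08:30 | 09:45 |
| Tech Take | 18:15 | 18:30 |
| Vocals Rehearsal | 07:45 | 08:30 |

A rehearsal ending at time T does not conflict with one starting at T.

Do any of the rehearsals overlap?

Sorted by start: Vocals Rehearsal, Soloist Warm-up, Woodwind Take, Sectional Mixing, Tech Take.
Soloist Warm-up starts exactly when Vocals Rehearsal ends (back-to-back, no overlap) — done with Vocals Rehearsal.
Woodwind Take starts after Soloist Warm-up ends — done with Soloist Warm-up.
Sectional Mixing starts after Woodwind Take ends — done with Woodwind Take.
Tech Take starts after Sectional Mixing ends.
Every pair is clear; the schedule has no overlaps.

No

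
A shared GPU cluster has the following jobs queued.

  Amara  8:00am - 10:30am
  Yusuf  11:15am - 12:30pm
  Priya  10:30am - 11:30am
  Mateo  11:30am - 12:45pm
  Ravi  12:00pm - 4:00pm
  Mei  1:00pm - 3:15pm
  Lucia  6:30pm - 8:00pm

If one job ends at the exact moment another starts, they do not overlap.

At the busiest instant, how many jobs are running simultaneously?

Sweep the timeline, counting +1 at each start and −1 at each end (ends before starts at a tie):
8:00am start Amara → 1
10:30am end Amara → 0
10:30am start Priya → 1
11:15am start Yusuf → 2
11:30am end Priya → 1
11:30am start Mateo → 2
12:00pm start Ravi → 3
12:30pm end Yusuf → 2
12:45pm end Mateo → 1
1:00pm start Mei → 2
3:15pm end Mei → 1
4:00pm end Ravi → 0
6:30pm start Lucia → 1
8:00pm end Lucia → 0
Peak is 3, at 12:00pm (Mateo, Ravi, Yusuf).

3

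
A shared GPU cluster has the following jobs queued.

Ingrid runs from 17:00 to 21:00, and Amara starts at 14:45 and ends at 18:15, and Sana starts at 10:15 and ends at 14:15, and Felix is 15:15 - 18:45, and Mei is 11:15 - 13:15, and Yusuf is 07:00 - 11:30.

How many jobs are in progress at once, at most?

Sweep the timeline, counting +1 at each start and −1 at each end (ends before starts at a tie):
07:00 start Yusuf → 1
10:15 start Sana → 2
11:15 start Mei → 3
11:30 end Yusuf → 2
13:15 end Mei → 1
14:15 end Sana → 0
14:45 start Amara → 1
15:15 start Felix → 2
17:00 start Ingrid → 3
18:15 end Amara → 2
18:45 end Felix → 1
21:00 end Ingrid → 0
Peak is 3, at 11:15 (Mei, Sana, Yusuf).

3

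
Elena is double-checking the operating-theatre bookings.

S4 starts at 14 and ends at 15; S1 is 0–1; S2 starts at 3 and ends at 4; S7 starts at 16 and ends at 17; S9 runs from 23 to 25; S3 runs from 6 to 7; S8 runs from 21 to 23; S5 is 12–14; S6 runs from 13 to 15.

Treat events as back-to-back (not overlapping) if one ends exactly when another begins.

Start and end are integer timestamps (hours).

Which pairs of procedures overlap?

Sorted by start: S1, S2, S3, S5, S6, S4, S7, S8, S9.
S2 starts after S1 ends; S1 is clear from here.
S3 starts after S2 ends; S2 is clear from here.
S5 starts after S3 ends; S3 is clear from here.
S6 starts before S5 ends → S5 and S6 overlap.
S4 starts exactly when S5 ends (back-to-back, no overlap); S5 is clear from here.
S4 starts before S6 ends → S6 and S4 overlap.
S7 starts after S6 ends; S6 is clear from here.
S7 starts after S4 ends; S4 is clear from here.
S8 starts after S7 ends; S7 is clear from here.
S9 starts exactly when S8 ends (back-to-back, no overlap).

S4 & S6, S5 & S6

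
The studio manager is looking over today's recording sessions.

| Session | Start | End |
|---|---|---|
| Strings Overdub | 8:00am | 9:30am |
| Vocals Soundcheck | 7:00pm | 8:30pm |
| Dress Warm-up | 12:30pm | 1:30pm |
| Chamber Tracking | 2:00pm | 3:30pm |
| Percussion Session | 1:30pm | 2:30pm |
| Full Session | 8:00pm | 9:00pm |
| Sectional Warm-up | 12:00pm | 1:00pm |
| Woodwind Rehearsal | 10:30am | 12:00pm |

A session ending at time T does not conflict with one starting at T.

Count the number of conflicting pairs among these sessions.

3

Two intervals overlap when each starts before the other ends.
Sorted by start: Strings Overdub, Woodwind Rehearsal, Sectional Warm-up, Dress Warm-up, Percussion Session, Chamber Tracking, Vocals Soundcheck, Full Session.
Woodwind Rehearsal starts after Strings Overdub ends; Strings Overdub is clear from here.
Sectional Warm-up starts exactly when Woodwind Rehearsal ends (back-to-back, no overlap); Woodwind Rehearsal is clear from here.
Dress Warm-up starts before Sectional Warm-up ends → Sectional Warm-up and Dress Warm-up overlap.
Percussion Session starts after Sectional Warm-up ends; Sectional Warm-up is clear from here.
Percussion Session starts exactly when Dress Warm-up ends (back-to-back, no overlap); Dress Warm-up is clear from here.
Chamber Tracking starts before Percussion Session ends → Percussion Session and Chamber Tracking overlap.
Vocals Soundcheck starts after Percussion Session ends; Percussion Session is clear from here.
Vocals Soundcheck starts after Chamber Tracking ends; Chamber Tracking is clear from here.
Full Session starts before Vocals Soundcheck ends → Vocals Soundcheck and Full Session overlap.
Overlapping pairs: Chamber Tracking & Percussion Session, Dress Warm-up & Sectional Warm-up, Full Session & Vocals Soundcheck — 3 in total.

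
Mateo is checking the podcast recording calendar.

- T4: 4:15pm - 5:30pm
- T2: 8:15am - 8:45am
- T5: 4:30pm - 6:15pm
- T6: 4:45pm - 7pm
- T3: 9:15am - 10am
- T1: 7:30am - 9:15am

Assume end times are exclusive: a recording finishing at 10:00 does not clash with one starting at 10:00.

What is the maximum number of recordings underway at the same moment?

Sweep the timeline, counting +1 at each start and −1 at each end (ends before starts at a tie):
7:30am start T1 → 1
8:15am start T2 → 2
8:45am end T2 → 1
9:15am end T1 → 0
9:15am start T3 → 1
10am end T3 → 0
4:15pm start T4 → 1
4:30pm start T5 → 2
4:45pm start T6 → 3
5:30pm end T4 → 2
6:15pm end T5 → 1
7pm end T6 → 0
Peak is 3, at 4:45pm (T4, T5, T6).

3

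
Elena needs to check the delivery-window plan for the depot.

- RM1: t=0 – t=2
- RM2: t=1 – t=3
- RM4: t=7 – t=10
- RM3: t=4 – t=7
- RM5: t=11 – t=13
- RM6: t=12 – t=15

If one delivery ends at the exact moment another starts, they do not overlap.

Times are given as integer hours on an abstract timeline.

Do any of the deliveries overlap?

Yes

Check each pair: they overlap iff neither finishes before the other starts.
Sorted by start: RM1, RM2, RM3, RM4, RM5, RM6.
RM2 starts before RM1 ends → RM1 and RM2 overlap.
That's a conflict, so the schedule is not conflict-free.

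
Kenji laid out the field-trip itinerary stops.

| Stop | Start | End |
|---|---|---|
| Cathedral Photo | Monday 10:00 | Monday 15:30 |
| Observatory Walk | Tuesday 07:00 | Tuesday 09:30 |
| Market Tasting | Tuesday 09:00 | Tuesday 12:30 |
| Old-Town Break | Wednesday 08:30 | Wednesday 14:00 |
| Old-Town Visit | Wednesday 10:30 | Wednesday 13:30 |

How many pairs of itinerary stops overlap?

Sorted by start: Cathedral Photo, Observatory Walk, Market Tasting, Old-Town Break, Old-Town Visit.
Observatory Walk starts after Cathedral Photo ends, so nothing later overlaps Cathedral Photo either.
Market Tasting starts before Observatory Walk ends → Observatory Walk and Market Tasting overlap.
Old-Town Break starts after Observatory Walk ends, so nothing later overlaps Observatory Walk either.
Old-Town Break starts after Market Tasting ends, so nothing later overlaps Market Tasting either.
Old-Town Visit starts before Old-Town Break ends → Old-Town Break and Old-Town Visit overlap.
Overlapping pairs: Market Tasting & Observatory Walk, Old-Town Break & Old-Town Visit — 2 in total.

2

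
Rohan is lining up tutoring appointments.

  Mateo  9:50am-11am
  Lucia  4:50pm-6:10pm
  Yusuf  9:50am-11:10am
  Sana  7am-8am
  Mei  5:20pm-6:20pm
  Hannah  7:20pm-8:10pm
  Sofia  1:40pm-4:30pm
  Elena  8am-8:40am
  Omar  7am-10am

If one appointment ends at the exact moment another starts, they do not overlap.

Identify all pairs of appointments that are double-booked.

Elena & Omar, Lucia & Mei, Mateo & Omar, Mateo & Yusuf, Omar & Sana, Omar & Yusuf

Sorted by start: Sana, Omar, Elena, Mateo, Yusuf, Sofia, Lucia, Mei, Hannah.
Omar starts before Sana ends → Sana and Omar overlap.
Elena starts exactly when Sana ends (back-to-back, no overlap) — done with Sana.
Elena starts before Omar ends → Omar and Elena overlap.
Mateo starts before Omar ends → Omar and Mateo overlap.
Yusuf starts before Omar ends → Omar and Yusuf overlap.
Sofia starts after Omar ends — done with Omar.
Mateo starts after Elena ends — done with Elena.
Yusuf starts before Mateo ends → Mateo and Yusuf overlap.
Sofia starts after Mateo ends — done with Mateo.
Sofia starts after Yusuf ends — done with Yusuf.
Lucia starts after Sofia ends — done with Sofia.
Mei starts before Lucia ends → Lucia and Mei overlap.
Hannah starts after Lucia ends.
Hannah starts after Mei ends.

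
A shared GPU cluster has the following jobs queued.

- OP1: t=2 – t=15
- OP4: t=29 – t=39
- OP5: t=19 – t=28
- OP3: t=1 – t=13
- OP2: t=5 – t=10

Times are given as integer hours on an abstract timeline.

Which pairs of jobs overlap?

OP1 & OP2, OP1 & OP3, OP2 & OP3

Sorted by start: OP3, OP1, OP2, OP5, OP4.
OP1 starts before OP3 ends → OP3 and OP1 overlap.
OP2 starts before OP3 ends → OP3 and OP2 overlap.
OP5 starts after OP3 ends, so nothing later overlaps OP3 either.
OP2 starts before OP1 ends → OP1 and OP2 overlap.
OP5 starts after OP1 ends, so nothing later overlaps OP1 either.
OP5 starts after OP2 ends, so nothing later overlaps OP2 either.
OP4 starts after OP5 ends.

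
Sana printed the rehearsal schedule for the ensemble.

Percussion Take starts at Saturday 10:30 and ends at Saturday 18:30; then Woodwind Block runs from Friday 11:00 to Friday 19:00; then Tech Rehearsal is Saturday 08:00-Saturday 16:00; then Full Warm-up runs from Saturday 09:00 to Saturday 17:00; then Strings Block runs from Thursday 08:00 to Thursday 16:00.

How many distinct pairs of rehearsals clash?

Sorted by start: Strings Block, Woodwind Block, Tech Rehearsal, Full Warm-up, Percussion Take.
Woodwind Block starts after Strings Block ends, so Strings Block has no further overlaps.
Tech Rehearsal starts after Woodwind Block ends, so Woodwind Block has no further overlaps.
Full Warm-up starts before Tech Rehearsal ends → Tech Rehearsal and Full Warm-up overlap.
Percussion Take starts before Tech Rehearsal ends → Tech Rehearsal and Percussion Take overlap.
Percussion Take starts before Full Warm-up ends → Full Warm-up and Percussion Take overlap.
Overlapping pairs: Full Warm-up & Percussion Take, Full Warm-up & Tech Rehearsal, Percussion Take & Tech Rehearsal — 3 in total.

3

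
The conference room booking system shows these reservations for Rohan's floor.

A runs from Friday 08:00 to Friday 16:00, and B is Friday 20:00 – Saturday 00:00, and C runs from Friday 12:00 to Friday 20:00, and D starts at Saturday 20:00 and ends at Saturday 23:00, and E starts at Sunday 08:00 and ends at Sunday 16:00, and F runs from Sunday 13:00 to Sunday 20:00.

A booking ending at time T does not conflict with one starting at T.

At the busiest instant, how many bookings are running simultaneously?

2

Sort all start/end points and keep a running count:
Friday 08:00 start A → 1
Friday 12:00 start C → 2
Friday 16:00 end A → 1
Friday 20:00 end C → 0
Friday 20:00 start B → 1
Saturday 00:00 end B → 0
Saturday 20:00 start D → 1
Saturday 23:00 end D → 0
Sunday 08:00 start E → 1
Sunday 13:00 start F → 2
Sunday 16:00 end E → 1
Sunday 20:00 end F → 0
Peak is 2, at Friday 12:00 (A, C).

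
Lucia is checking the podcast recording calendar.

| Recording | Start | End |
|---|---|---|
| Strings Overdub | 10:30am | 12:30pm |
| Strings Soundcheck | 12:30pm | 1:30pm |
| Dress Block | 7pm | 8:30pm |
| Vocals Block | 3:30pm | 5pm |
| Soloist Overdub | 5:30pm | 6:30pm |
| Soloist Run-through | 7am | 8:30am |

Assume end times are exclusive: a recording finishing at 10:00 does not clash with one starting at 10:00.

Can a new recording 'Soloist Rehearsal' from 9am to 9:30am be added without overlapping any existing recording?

Yes — the slot is free

Soloist Run-through: ends 8:30am at or before Soloist Rehearsal starts 9am → clear.
Strings Overdub: starts 10:30am at or after Soloist Rehearsal ends 9:30am → clear.
Strings Soundcheck: starts 12:30pm at or after Soloist Rehearsal ends 9:30am → clear.
Vocals Block: starts 3:30pm at or after Soloist Rehearsal ends 9:30am → clear.
Soloist Overdub: starts 5:30pm at or after Soloist Rehearsal ends 9:30am → clear.
Dress Block: starts 7pm at or after Soloist Rehearsal ends 9:30am → clear.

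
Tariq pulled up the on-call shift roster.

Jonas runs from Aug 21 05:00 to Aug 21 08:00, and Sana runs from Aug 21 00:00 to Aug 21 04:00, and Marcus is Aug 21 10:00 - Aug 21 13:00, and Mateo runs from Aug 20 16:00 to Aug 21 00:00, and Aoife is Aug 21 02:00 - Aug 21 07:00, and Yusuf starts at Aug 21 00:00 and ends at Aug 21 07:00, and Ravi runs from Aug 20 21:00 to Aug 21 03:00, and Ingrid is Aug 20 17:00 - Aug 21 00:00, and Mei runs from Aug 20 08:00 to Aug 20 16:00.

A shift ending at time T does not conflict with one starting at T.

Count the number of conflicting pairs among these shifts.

11

Two intervals overlap when each starts before the other ends.
Sorted by start: Mei, Mateo, Ingrid, Ravi, Yusuf, Sana, Aoife, Jonas, Marcus.
Mateo starts exactly when Mei ends (back-to-back, no overlap); Mei is clear from here.
Ingrid starts before Mateo ends → Mateo and Ingrid overlap.
Ravi starts before Mateo ends → Mateo and Ravi overlap.
Yusuf starts exactly when Mateo ends (back-to-back, no overlap); Mateo is clear from here.
Ravi starts before Ingrid ends → Ingrid and Ravi overlap.
Yusuf starts exactly when Ingrid ends (back-to-back, no overlap); Ingrid is clear from here.
Yusuf starts before Ravi ends → Ravi and Yusuf overlap.
Sana starts before Ravi ends → Ravi and Sana overlap.
Aoife starts before Ravi ends → Ravi and Aoife overlap.
Jonas starts after Ravi ends; Ravi is clear from here.
Sana starts before Yusuf ends → Yusuf and Sana overlap.
Aoife starts before Yusuf ends → Yusuf and Aoife overlap.
Jonas starts before Yusuf ends → Yusuf and Jonas overlap.
Marcus starts after Yusuf ends.
Aoife starts before Sana ends → Sana and Aoife overlap.
Jonas starts after Sana ends; Sana is clear from here.
Jonas starts before Aoife ends → Aoife and Jonas overlap.
Marcus starts after Aoife ends.
Marcus starts after Jonas ends.
Overlapping pairs: Aoife & Jonas, Aoife & Ravi, Aoife & Sana, Aoife & Yusuf, Ingrid & Mateo, Ingrid & Ravi, Jonas & Yusuf, Mateo & Ravi, Ravi & Sana, Ravi & Yusuf, Sana & Yusuf — 11 in total.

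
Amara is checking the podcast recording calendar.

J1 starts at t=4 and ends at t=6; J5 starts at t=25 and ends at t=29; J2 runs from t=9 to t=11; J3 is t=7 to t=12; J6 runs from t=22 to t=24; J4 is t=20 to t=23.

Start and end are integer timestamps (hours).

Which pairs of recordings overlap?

J2 & J3, J4 & J6

Two intervals overlap when each starts before the other ends.
Sorted by start: J1, J3, J2, J4, J6, J5.
J3 starts after J1 ends — done with J1.
J2 starts before J3 ends → J3 and J2 overlap.
J4 starts after J3 ends — done with J3.
J4 starts after J2 ends — done with J2.
J6 starts before J4 ends → J4 and J6 overlap.
J5 starts after J4 ends.
J5 starts after J6 ends.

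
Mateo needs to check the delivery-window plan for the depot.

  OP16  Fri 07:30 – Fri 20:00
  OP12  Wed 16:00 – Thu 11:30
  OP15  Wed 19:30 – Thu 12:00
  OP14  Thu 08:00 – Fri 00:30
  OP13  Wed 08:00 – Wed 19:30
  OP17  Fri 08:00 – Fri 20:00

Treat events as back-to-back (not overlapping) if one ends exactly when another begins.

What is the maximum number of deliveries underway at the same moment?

Walk through starts and ends in time order (an end at T is processed before a start at T):
Wed 08:00 start OP13 → 1
Wed 16:00 start OP12 → 2
Wed 19:30 end OP13 → 1
Wed 19:30 start OP15 → 2
Thu 08:00 start OP14 → 3
Thu 11:30 end OP12 → 2
Thu 12:00 end OP15 → 1
Fri 00:30 end OP14 → 0
Fri 07:30 start OP16 → 1
Fri 08:00 start OP17 → 2
Fri 20:00 end OP16 → 1
Fri 20:00 end OP17 → 0
Peak is 3, at Thu 08:00 (OP12, OP14, OP15).

3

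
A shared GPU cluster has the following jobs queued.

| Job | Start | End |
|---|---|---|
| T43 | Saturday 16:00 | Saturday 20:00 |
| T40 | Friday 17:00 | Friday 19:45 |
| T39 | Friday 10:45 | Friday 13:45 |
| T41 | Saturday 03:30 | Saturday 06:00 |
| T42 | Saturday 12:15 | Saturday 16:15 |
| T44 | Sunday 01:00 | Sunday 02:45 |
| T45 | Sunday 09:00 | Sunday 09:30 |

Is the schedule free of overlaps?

No

Two intervals overlap when each starts before the other ends.
Sorted by start: T39, T40, T41, T42, T43, T44, T45.
T40 starts after T39 ends; T39 is clear from here.
T41 starts after T40 ends; T40 is clear from here.
T42 starts after T41 ends; T41 is clear from here.
T43 starts before T42 ends → T42 and T43 overlap.
That's a conflict, so the schedule is not conflict-free.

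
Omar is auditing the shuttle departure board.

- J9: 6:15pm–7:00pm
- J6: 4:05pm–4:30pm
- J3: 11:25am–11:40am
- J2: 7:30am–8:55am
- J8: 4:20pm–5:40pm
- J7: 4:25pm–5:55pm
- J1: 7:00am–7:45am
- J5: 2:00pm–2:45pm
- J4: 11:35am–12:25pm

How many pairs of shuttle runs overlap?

Sorted by start: J1, J2, J3, J4, J5, J6, J8, J7, J9.
J2 starts before J1 ends → J1 and J2 overlap.
J3 starts after J1 ends — done with J1.
J3 starts after J2 ends — done with J2.
J4 starts before J3 ends → J3 and J4 overlap.
J5 starts after J3 ends — done with J3.
J5 starts after J4 ends — done with J4.
J6 starts after J5 ends — done with J5.
J8 starts before J6 ends → J6 and J8 overlap.
J7 starts before J6 ends → J6 and J7 overlap.
J9 starts after J6 ends.
J7 starts before J8 ends → J8 and J7 overlap.
J9 starts after J8 ends.
J9 starts after J7 ends.
Overlapping pairs: J1 & J2, J3 & J4, J6 & J7, J6 & J8, J7 & J8 — 5 in total.

5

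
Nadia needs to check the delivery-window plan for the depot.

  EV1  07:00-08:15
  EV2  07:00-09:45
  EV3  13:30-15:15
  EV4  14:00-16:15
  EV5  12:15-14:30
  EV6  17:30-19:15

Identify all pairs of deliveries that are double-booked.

Check each pair: they overlap iff neither finishes before the other starts.
Sorted by start: EV1, EV2, EV5, EV3, EV4, EV6.
EV2 starts before EV1 ends → EV1 and EV2 overlap.
EV5 starts after EV1 ends, so EV1 has no further overlaps.
EV5 starts after EV2 ends, so EV2 has no further overlaps.
EV3 starts before EV5 ends → EV5 and EV3 overlap.
EV4 starts before EV5 ends → EV5 and EV4 overlap.
EV6 starts after EV5 ends.
EV4 starts before EV3 ends → EV3 and EV4 overlap.
EV6 starts after EV3 ends.
EV6 starts after EV4 ends.

EV1 & EV2, EV3 & EV4, EV3 & EV5, EV4 & EV5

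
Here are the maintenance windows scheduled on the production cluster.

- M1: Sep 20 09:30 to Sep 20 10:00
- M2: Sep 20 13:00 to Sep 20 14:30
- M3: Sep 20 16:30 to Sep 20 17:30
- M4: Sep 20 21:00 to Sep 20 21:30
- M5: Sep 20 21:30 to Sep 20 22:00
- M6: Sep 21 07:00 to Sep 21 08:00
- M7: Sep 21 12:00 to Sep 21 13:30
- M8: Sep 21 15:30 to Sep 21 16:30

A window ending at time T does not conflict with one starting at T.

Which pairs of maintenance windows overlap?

Sorted by start: M1, M2, M3, M4, M5, M6, M7, M8.
M2 starts after M1 ends, so M1 has no further overlaps.
M3 starts after M2 ends, so M2 has no further overlaps.
M4 starts after M3 ends, so M3 has no further overlaps.
M5 starts exactly when M4 ends (back-to-back, no overlap), so M4 has no further overlaps.
M6 starts after M5 ends, so M5 has no further overlaps.
M7 starts after M6 ends, so M6 has no further overlaps.
M8 starts after M7 ends.

no conflicts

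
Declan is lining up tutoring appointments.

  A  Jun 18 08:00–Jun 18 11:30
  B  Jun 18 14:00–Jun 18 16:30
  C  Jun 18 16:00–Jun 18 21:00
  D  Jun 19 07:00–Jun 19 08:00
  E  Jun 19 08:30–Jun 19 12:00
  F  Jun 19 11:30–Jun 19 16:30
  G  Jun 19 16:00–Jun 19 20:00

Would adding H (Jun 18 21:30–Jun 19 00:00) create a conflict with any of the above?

No — it doesn't clash with anything

A: ends Jun 18 11:30 at or before H starts Jun 18 21:30 → clear.
B: ends Jun 18 16:30 at or before H starts Jun 18 21:30 → clear.
C: ends Jun 18 21:00 at or before H starts Jun 18 21:30 → clear.
D: starts Jun 19 07:00 at or after H ends Jun 19 00:00 → clear.
E: starts Jun 19 08:30 at or after H ends Jun 19 00:00 → clear.
F: starts Jun 19 11:30 at or after H ends Jun 19 00:00 → clear.
G: starts Jun 19 16:00 at or after H ends Jun 19 00:00 → clear.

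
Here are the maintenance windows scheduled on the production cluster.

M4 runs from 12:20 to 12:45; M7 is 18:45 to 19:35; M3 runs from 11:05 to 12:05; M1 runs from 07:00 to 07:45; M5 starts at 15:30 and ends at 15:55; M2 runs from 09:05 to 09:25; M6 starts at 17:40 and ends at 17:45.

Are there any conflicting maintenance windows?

No

Sorted by start: M1, M2, M3, M4, M5, M6, M7.
M2 starts after M1 ends — done with M1.
M3 starts after M2 ends — done with M2.
M4 starts after M3 ends — done with M3.
M5 starts after M4 ends — done with M4.
M6 starts after M5 ends — done with M5.
M7 starts after M6 ends.
Every pair is clear; the schedule has no overlaps.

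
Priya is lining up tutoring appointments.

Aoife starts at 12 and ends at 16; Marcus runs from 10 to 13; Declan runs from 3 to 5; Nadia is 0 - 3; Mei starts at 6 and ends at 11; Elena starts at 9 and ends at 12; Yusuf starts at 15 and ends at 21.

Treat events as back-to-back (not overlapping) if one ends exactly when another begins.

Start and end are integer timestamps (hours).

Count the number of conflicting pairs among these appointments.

Two intervals overlap when each starts before the other ends.
Sorted by start: Nadia, Declan, Mei, Elena, Marcus, Aoife, Yusuf.
Declan starts exactly when Nadia ends (back-to-back, no overlap) — done with Nadia.
Mei starts after Declan ends — done with Declan.
Elena starts before Mei ends → Mei and Elena overlap.
Marcus starts before Mei ends → Mei and Marcus overlap.
Aoife starts after Mei ends — done with Mei.
Marcus starts before Elena ends → Elena and Marcus overlap.
Aoife starts exactly when Elena ends (back-to-back, no overlap) — done with Elena.
Aoife starts before Marcus ends → Marcus and Aoife overlap.
Yusuf starts after Marcus ends.
Yusuf starts before Aoife ends → Aoife and Yusuf overlap.
Overlapping pairs: Aoife & Marcus, Aoife & Yusuf, Elena & Marcus, Elena & Mei, Marcus & Mei — 5 in total.

5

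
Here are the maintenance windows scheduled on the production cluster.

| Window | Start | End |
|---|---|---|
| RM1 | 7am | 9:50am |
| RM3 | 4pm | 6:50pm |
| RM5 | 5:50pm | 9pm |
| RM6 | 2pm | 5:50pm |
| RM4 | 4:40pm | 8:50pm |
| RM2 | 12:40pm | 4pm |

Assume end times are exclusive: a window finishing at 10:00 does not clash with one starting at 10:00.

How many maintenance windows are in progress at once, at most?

Sweep the timeline, counting +1 at each start and −1 at each end (ends before starts at a tie):
7am start RM1 → 1
9:50am end RM1 → 0
12:40pm start RM2 → 1
2pm start RM6 → 2
4pm end RM2 → 1
4pm start RM3 → 2
4:40pm start RM4 → 3
5:50pm end RM6 → 2
5:50pm start RM5 → 3
6:50pm end RM3 → 2
8:50pm end RM4 → 1
9pm end RM5 → 0
Peak is 3, at 4:40pm (RM3, RM4, RM6).

3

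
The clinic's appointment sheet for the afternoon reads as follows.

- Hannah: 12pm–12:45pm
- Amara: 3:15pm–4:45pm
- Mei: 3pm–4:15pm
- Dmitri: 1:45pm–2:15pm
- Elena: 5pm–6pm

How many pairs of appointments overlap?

Two intervals overlap when each starts before the other ends.
Sorted by start: Hannah, Dmitri, Mei, Amara, Elena.
Dmitri starts after Hannah ends, so nothing later overlaps Hannah either.
Mei starts after Dmitri ends, so nothing later overlaps Dmitri either.
Amara starts before Mei ends → Mei and Amara overlap.
Elena starts after Mei ends.
Elena starts after Amara ends.
Overlapping pairs: Amara & Mei — 1 in total.

1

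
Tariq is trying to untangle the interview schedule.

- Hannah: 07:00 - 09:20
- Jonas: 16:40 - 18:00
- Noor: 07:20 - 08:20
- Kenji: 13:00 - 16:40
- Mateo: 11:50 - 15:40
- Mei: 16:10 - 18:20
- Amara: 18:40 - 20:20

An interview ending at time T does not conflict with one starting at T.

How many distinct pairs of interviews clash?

4

Sorted by start: Hannah, Noor, Mateo, Kenji, Mei, Jonas, Amara.
Noor starts before Hannah ends → Hannah and Noor overlap.
Mateo starts after Hannah ends — done with Hannah.
Mateo starts after Noor ends — done with Noor.
Kenji starts before Mateo ends → Mateo and Kenji overlap.
Mei starts after Mateo ends — done with Mateo.
Mei starts before Kenji ends → Kenji and Mei overlap.
Jonas starts exactly when Kenji ends (back-to-back, no overlap) — done with Kenji.
Jonas starts before Mei ends → Mei and Jonas overlap.
Amara starts after Mei ends.
Amara starts after Jonas ends.
Overlapping pairs: Hannah & Noor, Jonas & Mei, Kenji & Mateo, Kenji & Mei — 4 in total.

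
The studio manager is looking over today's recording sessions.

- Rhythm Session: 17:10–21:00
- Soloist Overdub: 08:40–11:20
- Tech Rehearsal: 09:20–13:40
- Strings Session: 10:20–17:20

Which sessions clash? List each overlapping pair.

Rhythm Session & Strings Session, Soloist Overdub & Strings Session, Soloist Overdub & Tech Rehearsal, Strings Session & Tech Rehearsal

Sorted by start: Soloist Overdub, Tech Rehearsal, Strings Session, Rhythm Session.
Tech Rehearsal starts before Soloist Overdub ends → Soloist Overdub and Tech Rehearsal overlap.
Strings Session starts before Soloist Overdub ends → Soloist Overdub and Strings Session overlap.
Rhythm Session starts after Soloist Overdub ends.
Strings Session starts before Tech Rehearsal ends → Tech Rehearsal and Strings Session overlap.
Rhythm Session starts after Tech Rehearsal ends.
Rhythm Session starts before Strings Session ends → Strings Session and Rhythm Session overlap.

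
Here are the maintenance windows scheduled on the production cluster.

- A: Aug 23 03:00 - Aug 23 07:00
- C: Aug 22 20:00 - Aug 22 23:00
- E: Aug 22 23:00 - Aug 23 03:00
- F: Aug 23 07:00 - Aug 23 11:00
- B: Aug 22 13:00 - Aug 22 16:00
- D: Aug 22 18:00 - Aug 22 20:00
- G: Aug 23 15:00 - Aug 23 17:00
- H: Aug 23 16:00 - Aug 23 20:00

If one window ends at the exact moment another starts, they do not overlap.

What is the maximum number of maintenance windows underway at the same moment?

2

Sweep the timeline, counting +1 at each start and −1 at each end (ends before starts at a tie):
Aug 22 13:00 start B → 1
Aug 22 16:00 end B → 0
Aug 22 18:00 start D → 1
Aug 22 20:00 end D → 0
Aug 22 20:00 start C → 1
Aug 22 23:00 end C → 0
Aug 22 23:00 start E → 1
Aug 23 03:00 end E → 0
Aug 23 03:00 start A → 1
Aug 23 07:00 end A → 0
Aug 23 07:00 start F → 1
Aug 23 11:00 end F → 0
Aug 23 15:00 start G → 1
Aug 23 16:00 start H → 2
Aug 23 17:00 end G → 1
Aug 23 20:00 end H → 0
Peak is 2, at Aug 23 16:00 (G, H).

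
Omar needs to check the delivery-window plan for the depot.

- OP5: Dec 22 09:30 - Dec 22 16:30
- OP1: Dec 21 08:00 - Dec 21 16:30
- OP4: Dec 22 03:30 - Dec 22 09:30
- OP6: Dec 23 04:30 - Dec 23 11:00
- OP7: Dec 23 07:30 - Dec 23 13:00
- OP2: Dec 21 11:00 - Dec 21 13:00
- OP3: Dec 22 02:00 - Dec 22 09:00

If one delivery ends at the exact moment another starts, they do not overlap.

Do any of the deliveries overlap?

Yes

Check each pair: they overlap iff neither finishes before the other starts.
Sorted by start: OP1, OP2, OP3, OP4, OP5, OP6, OP7.
OP2 starts before OP1 ends → OP1 and OP2 overlap.
That's a conflict, so the schedule is not conflict-free.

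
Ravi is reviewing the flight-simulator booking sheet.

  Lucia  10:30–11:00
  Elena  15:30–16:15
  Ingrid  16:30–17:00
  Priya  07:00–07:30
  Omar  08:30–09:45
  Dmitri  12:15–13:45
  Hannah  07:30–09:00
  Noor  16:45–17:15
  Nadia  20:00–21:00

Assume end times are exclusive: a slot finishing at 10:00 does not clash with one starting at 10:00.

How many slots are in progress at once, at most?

2

Sweep the timeline, counting +1 at each start and −1 at each end (ends before starts at a tie):
07:00 start Priya → 1
07:30 end Priya → 0
07:30 start Hannah → 1
08:30 start Omar → 2
09:00 end Hannah → 1
09:45 end Omar → 0
10:30 start Lucia → 1
11:00 end Lucia → 0
12:15 start Dmitri → 1
13:45 end Dmitri → 0
15:30 start Elena → 1
16:15 end Elena → 0
16:30 start Ingrid → 1
16:45 start Noor → 2
17:00 end Ingrid → 1
17:15 end Noor → 0
20:00 start Nadia → 1
21:00 end Nadia → 0
Peak is 2, at 08:30 (Hannah, Omar).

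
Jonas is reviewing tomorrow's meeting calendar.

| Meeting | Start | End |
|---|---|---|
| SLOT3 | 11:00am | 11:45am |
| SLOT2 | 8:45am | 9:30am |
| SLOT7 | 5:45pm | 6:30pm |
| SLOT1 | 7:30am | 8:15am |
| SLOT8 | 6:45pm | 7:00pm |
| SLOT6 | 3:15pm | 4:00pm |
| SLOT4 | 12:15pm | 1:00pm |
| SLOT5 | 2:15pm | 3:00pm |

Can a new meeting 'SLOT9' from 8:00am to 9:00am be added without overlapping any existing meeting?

SLOT1: starts 7:30am before SLOT9 ends 9:00am, and ends 8:15am after SLOT9 starts 8:00am → overlap.
SLOT2: starts 8:45am before SLOT9 ends 9:00am, and ends 9:30am after SLOT9 starts 8:00am → overlap.
SLOT3: starts 11:00am at or after SLOT9 ends 9:00am → clear.
SLOT4: starts 12:15pm at or after SLOT9 ends 9:00am → clear.
SLOT5: starts 2:15pm at or after SLOT9 ends 9:00am → clear.
SLOT6: starts 3:15pm at or after SLOT9 ends 9:00am → clear.
SLOT7: starts 5:45pm at or after SLOT9 ends 9:00am → clear.
SLOT8: starts 6:45pm at or after SLOT9 ends 9:00am → clear.
SLOT9 overlaps SLOT1, SLOT2.

No — it overlaps SLOT1, SLOT2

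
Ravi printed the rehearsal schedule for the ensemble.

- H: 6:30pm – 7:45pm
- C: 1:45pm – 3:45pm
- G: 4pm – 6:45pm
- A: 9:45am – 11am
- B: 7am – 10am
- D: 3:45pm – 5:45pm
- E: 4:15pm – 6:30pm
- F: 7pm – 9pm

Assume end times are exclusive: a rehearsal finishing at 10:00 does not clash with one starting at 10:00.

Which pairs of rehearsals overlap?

A & B, D & E, D & G, E & G, F & H, G & H

Two intervals overlap when each starts before the other ends.
Sorted by start: B, A, C, D, G, E, H, F.
A starts before B ends → B and A overlap.
C starts after B ends; B is clear from here.
C starts after A ends; A is clear from here.
D starts exactly when C ends (back-to-back, no overlap); C is clear from here.
G starts before D ends → D and G overlap.
E starts before D ends → D and E overlap.
H starts after D ends; D is clear from here.
E starts before G ends → G and E overlap.
H starts before G ends → G and H overlap.
F starts after G ends.
H starts exactly when E ends (back-to-back, no overlap); E is clear from here.
F starts before H ends → H and F overlap.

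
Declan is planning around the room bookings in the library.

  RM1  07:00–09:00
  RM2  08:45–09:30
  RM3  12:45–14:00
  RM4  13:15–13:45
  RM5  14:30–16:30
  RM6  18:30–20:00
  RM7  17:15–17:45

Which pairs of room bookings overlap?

RM1 & RM2, RM3 & RM4

Sorted by start: RM1, RM2, RM3, RM4, RM5, RM7, RM6.
RM2 starts before RM1 ends → RM1 and RM2 overlap.
RM3 starts after RM1 ends, so nothing later overlaps RM1 either.
RM3 starts after RM2 ends, so nothing later overlaps RM2 either.
RM4 starts before RM3 ends → RM3 and RM4 overlap.
RM5 starts after RM3 ends, so nothing later overlaps RM3 either.
RM5 starts after RM4 ends, so nothing later overlaps RM4 either.
RM7 starts after RM5 ends, so nothing later overlaps RM5 either.
RM6 starts after RM7 ends.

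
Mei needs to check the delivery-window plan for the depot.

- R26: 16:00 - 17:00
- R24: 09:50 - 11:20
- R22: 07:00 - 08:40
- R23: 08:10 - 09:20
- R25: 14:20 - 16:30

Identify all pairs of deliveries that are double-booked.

R22 & R23, R25 & R26

Sorted by start: R22, R23, R24, R25, R26.
R23 starts before R22 ends → R22 and R23 overlap.
R24 starts after R22 ends, so R22 has no further overlaps.
R24 starts after R23 ends, so R23 has no further overlaps.
R25 starts after R24 ends, so R24 has no further overlaps.
R26 starts before R25 ends → R25 and R26 overlap.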